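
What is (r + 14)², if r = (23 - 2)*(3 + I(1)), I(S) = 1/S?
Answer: 9604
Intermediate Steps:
r = 84 (r = (23 - 2)*(3 + 1/1) = 21*(3 + 1) = 21*4 = 84)
(r + 14)² = (84 + 14)² = 98² = 9604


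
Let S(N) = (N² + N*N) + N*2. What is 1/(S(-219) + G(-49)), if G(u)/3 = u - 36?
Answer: 1/95229 ≈ 1.0501e-5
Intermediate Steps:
S(N) = 2*N + 2*N² (S(N) = (N² + N²) + 2*N = 2*N² + 2*N = 2*N + 2*N²)
G(u) = -108 + 3*u (G(u) = 3*(u - 36) = 3*(-36 + u) = -108 + 3*u)
1/(S(-219) + G(-49)) = 1/(2*(-219)*(1 - 219) + (-108 + 3*(-49))) = 1/(2*(-219)*(-218) + (-108 - 147)) = 1/(95484 - 255) = 1/95229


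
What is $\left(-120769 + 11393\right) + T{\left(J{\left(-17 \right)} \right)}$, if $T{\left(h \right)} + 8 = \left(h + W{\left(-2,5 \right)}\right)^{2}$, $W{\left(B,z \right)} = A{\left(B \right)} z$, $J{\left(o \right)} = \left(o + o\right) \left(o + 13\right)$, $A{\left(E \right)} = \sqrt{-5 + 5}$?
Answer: $-90888$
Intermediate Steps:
$A{\left(E \right)} = 0$ ($A{\left(E \right)} = \sqrt{0} = 0$)
$J{\left(o \right)} = 2 o \left(13 + o\right)$
$W{\left(B,z \right)} = 0$ ($W{\left(B,z \right)} = 0 z = 0$)
$T{\left(h \right)} = -8 + h^{2}$ ($T{\left(h \right)} = -8 + \left(h + 0\right)^{2} = -8 + h^{2}$)
$\left(-120769 + 11393\right) + T{\left(J{\left(-17 \right)} \right)} = \left(-120769 + 11393\right) - \left(8 - \left(2 \left(-17\right) \left(13 - 17\right)\right)^{2}\right) = -109376 - \left(8 - \left(2 \left(-17\right) \left(-4\right)\right)^{2}\right) = -109376 - \left(8 - 136^{2}\right) = -109376 + \left(-8 + 18496\right) = -109376 + 18488 = -90888$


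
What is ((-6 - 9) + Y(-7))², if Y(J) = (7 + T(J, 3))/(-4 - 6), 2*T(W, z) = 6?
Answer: 256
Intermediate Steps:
T(W, z) = 3 (T(W, z) = (½)*6 = 3)
Y(J) = -1 (Y(J) = (7 + 3)/(-4 - 6) = 10/(-10) = 10*(-⅒) = -1)
((-6 - 9) + Y(-7))² = ((-6 - 9) - 1)² = (-15 - 1)² = (-16)² = 256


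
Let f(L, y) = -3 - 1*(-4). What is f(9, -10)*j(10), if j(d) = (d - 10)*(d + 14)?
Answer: 0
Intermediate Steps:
f(L, y) = 1 (f(L, y) = -3 + 4 = 1)
j(d) = (-10 + d)*(14 + d)
f(9, -10)*j(10) = 1*(-140 + 10² + 4*10) = 1*(-140 + 100 + 40) = 1*0 = 0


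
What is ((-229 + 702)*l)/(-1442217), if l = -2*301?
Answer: 40678/206031 ≈ 0.19744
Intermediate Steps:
l = -602
((-229 + 702)*l)/(-1442217) = ((-229 + 702)*(-602))/(-1442217) = (473*(-602))*(-1/1442217) = -284746*(-1/1442217) = 40678/206031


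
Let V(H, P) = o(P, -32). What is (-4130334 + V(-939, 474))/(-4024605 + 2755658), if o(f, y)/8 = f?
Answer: 4126542/1268947 ≈ 3.2519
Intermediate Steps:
o(f, y) = 8*f
V(H, P) = 8*P
(-4130334 + V(-939, 474))/(-4024605 + 2755658) = (-4130334 + 8*474)/(-4024605 + 2755658) = (-4130334 + 3792)/(-1268947) = -4126542*(-1/1268947) = 4126542/1268947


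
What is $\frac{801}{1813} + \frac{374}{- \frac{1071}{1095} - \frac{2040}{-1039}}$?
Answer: $\frac{15143773991}{39851553} \approx 380.0$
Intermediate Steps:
$\frac{801}{1813} + \frac{374}{- \frac{1071}{1095} - \frac{2040}{-1039}} = 801 \cdot \frac{1}{1813} + \frac{374}{\left(-1071\right) \frac{1}{1095} - - \frac{2040}{1039}} = \frac{801}{1813} + \frac{374}{- \frac{357}{365} + \frac{2040}{1039}} = \frac{801}{1813} + \frac{374}{\frac{373677}{379235}} = \frac{801}{1813} + 374 \cdot \frac{379235}{373677} = \frac{801}{1813} + \frac{8343170}{21981} = \frac{15143773991}{39851553}$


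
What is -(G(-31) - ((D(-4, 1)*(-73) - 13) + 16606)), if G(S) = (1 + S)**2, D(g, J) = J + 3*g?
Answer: 16496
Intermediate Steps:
-(G(-31) - ((D(-4, 1)*(-73) - 13) + 16606)) = -((1 - 31)**2 - (((1 + 3*(-4))*(-73) - 13) + 16606)) = -((-30)**2 - (((1 - 12)*(-73) - 13) + 16606)) = -(900 - ((-11*(-73) - 13) + 16606)) = -(900 - ((803 - 13) + 16606)) = -(900 - (790 + 16606)) = -(900 - 1*17396) = -(900 - 17396) = -1*(-16496) = 16496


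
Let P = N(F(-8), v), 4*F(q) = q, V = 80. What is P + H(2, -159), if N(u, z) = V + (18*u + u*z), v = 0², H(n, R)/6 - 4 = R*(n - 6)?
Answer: 3884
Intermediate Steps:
H(n, R) = 24 + 6*R*(-6 + n) (H(n, R) = 24 + 6*(R*(n - 6)) = 24 + 6*(R*(-6 + n)) = 24 + 6*R*(-6 + n))
v = 0
F(q) = q/4
N(u, z) = 80 + 18*u + u*z (N(u, z) = 80 + (18*u + u*z) = 80 + 18*u + u*z)
P = 44 (P = 80 + 18*((¼)*(-8)) + ((¼)*(-8))*0 = 80 + 18*(-2) - 2*0 = 80 - 36 + 0 = 44)
P + H(2, -159) = 44 + (24 - 36*(-159) + 6*(-159)*2) = 44 + (24 + 5724 - 1908) = 44 + 3840 = 3884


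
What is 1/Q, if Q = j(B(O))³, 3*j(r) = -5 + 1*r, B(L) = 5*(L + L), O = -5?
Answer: -27/166375 ≈ -0.00016228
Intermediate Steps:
B(L) = 10*L (B(L) = 5*(2*L) = 10*L)
j(r) = -5/3 + r/3 (j(r) = (-5 + 1*r)/3 = (-5 + r)/3 = -5/3 + r/3)
Q = -166375/27 (Q = (-5/3 + (10*(-5))/3)³ = (-5/3 + (⅓)*(-50))³ = (-5/3 - 50/3)³ = (-55/3)³ = -166375/27 ≈ -6162.0)
1/Q = 1/(-166375/27) = -27/166375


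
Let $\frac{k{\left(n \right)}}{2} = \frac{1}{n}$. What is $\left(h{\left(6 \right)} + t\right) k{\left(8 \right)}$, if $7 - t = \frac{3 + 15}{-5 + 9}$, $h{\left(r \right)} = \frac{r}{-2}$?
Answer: $- \frac{1}{8} \approx -0.125$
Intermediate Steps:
$h{\left(r \right)} = - \frac{r}{2}$ ($h{\left(r \right)} = r \left(- \frac{1}{2}\right) = - \frac{r}{2}$)
$t = \frac{5}{2}$ ($t = 7 - \frac{3 + 15}{-5 + 9} = 7 - \frac{18}{4} = 7 - 18 \cdot \frac{1}{4} = 7 - \frac{9}{2} = \frac{5}{2} \approx 2.5$)
$k{\left(n \right)} = \frac{2}{n}$
$\left(h{\left(6 \right)} + t\right) k{\left(8 \right)} = \left(\left(- \frac{1}{2}\right) 6 + \frac{5}{2}\right) \frac{2}{8} = \left(-3 + \frac{5}{2}\right) 2 \cdot \frac{1}{8} = \left(- \frac{1}{2}\right) \frac{1}{4} = - \frac{1}{8}$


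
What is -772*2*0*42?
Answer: 0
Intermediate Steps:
-772*2*0*42 = -0*42 = -772*0 = 0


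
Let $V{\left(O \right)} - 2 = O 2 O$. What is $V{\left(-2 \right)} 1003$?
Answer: $10030$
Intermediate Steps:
$V{\left(O \right)} = 2 + 2 O^{2}$ ($V{\left(O \right)} = 2 + O 2 O = 2 + 2 O O = 2 + 2 O^{2}$)
$V{\left(-2 \right)} 1003 = \left(2 + 2 \left(-2\right)^{2}\right) 1003 = \left(2 + 2 \cdot 4\right) 1003 = \left(2 + 8\right) 1003 = 10 \cdot 1003 = 10030$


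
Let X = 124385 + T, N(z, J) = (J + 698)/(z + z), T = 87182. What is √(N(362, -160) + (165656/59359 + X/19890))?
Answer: 2*√4493952824945132128970/35616290385 ≈ 3.7644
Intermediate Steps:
N(z, J) = (698 + J)/(2*z) (N(z, J) = (698 + J)/((2*z)) = (698 + J)*(1/(2*z)) = (698 + J)/(2*z))
X = 211567 (X = 124385 + 87182 = 211567)
√(N(362, -160) + (165656/59359 + X/19890)) = √((½)*(698 - 160)/362 + (165656/59359 + 211567/19890)) = √((½)*(1/362)*538 + (165656*(1/59359) + 211567*(1/19890))) = √(269/362 + (165656/59359 + 211567/19890)) = √(269/362 + 15853303393/1180650510) = √(1514122703864/106848871155) = 2*√4493952824945132128970/35616290385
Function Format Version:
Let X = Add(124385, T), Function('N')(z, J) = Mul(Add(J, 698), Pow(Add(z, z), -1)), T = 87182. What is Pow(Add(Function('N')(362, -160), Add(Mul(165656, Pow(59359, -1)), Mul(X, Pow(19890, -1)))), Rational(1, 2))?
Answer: Mul(Rational(2, 35616290385), Pow(4493952824945132128970, Rational(1, 2))) ≈ 3.7644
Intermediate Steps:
Function('N')(z, J) = Mul(Rational(1, 2), Pow(z, -1), Add(698, J)) (Function('N')(z, J) = Mul(Add(698, J), Pow(Mul(2, z), -1)) = Mul(Add(698, J), Mul(Rational(1, 2), Pow(z, -1))) = Mul(Rational(1, 2), Pow(z, -1), Add(698, J)))
X = 211567 (X = Add(124385, 87182) = 211567)
Pow(Add(Function('N')(362, -160), Add(Mul(165656, Pow(59359, -1)), Mul(X, Pow(19890, -1)))), Rational(1, 2)) = Pow(Add(Mul(Rational(1, 2), Pow(362, -1), Add(698, -160)), Add(Mul(165656, Pow(59359, -1)), Mul(211567, Pow(19890, -1)))), Rational(1, 2)) = Pow(Add(Mul(Rational(1, 2), Rational(1, 362), 538), Add(Mul(165656, Rational(1, 59359)), Mul(211567, Rational(1, 19890)))), Rational(1, 2)) = Pow(Add(Rational(269, 362), Add(Rational(165656, 59359), Rational(211567, 19890))), Rational(1, 2)) = Pow(Add(Rational(269, 362), Rational(15853303393, 1180650510)), Rational(1, 2)) = Pow(Rational(1514122703864, 106848871155), Rational(1, 2)) = Mul(Rational(2, 35616290385), Pow(4493952824945132128970, Rational(1, 2)))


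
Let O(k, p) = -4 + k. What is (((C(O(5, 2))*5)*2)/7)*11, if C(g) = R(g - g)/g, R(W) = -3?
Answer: -330/7 ≈ -47.143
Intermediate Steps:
C(g) = -3/g
(((C(O(5, 2))*5)*2)/7)*11 = (((-3/(-4 + 5)*5)*2)/7)*11 = (((-3/1*5)*2)*(⅐))*11 = (((-3*1*5)*2)*(⅐))*11 = ((-3*5*2)*(⅐))*11 = (-15*2*(⅐))*11 = -30*⅐*11 = -30/7*11 = -330/7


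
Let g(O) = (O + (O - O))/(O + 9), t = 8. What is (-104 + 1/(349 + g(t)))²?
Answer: 381734915409/35295481 ≈ 10815.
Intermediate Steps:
g(O) = O/(9 + O) (g(O) = (O + 0)/(9 + O) = O/(9 + O))
(-104 + 1/(349 + g(t)))² = (-104 + 1/(349 + 8/(9 + 8)))² = (-104 + 1/(349 + 8/17))² = (-104 + 1/(5941/17))² = (-104 + 17/5941)² = (-617847/5941)² = 381734915409/35295481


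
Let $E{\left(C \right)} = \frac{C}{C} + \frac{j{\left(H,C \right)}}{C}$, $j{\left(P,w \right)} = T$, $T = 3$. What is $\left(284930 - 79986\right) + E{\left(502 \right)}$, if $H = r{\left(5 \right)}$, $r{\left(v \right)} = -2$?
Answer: $\frac{102882393}{502} \approx 2.0495 \cdot 10^{5}$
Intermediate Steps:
$H = -2$
$j{\left(P,w \right)} = 3$
$E{\left(C \right)} = 1 + \frac{3}{C}$ ($E{\left(C \right)} = \frac{C}{C} + \frac{3}{C} = 1 + \frac{3}{C}$)
$\left(284930 - 79986\right) + E{\left(502 \right)} = \left(284930 - 79986\right) + \frac{3 + 502}{502} = 204944 + \frac{1}{502} \cdot 505 = 204944 + \frac{505}{502} = \frac{102882393}{502}$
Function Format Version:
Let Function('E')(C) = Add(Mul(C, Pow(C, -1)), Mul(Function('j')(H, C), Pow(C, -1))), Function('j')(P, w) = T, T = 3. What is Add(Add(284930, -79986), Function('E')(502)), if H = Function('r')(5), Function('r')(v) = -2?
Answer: Rational(102882393, 502) ≈ 2.0495e+5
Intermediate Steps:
H = -2
Function('j')(P, w) = 3
Function('E')(C) = Add(1, Mul(3, Pow(C, -1))) (Function('E')(C) = Add(Mul(C, Pow(C, -1)), Mul(3, Pow(C, -1))) = Add(1, Mul(3, Pow(C, -1))))
Add(Add(284930, -79986), Function('E')(502)) = Add(Add(284930, -79986), Mul(Pow(502, -1), Add(3, 502))) = Add(204944, Mul(Rational(1, 502), 505)) = Add(204944, Rational(505, 502)) = Rational(102882393, 502)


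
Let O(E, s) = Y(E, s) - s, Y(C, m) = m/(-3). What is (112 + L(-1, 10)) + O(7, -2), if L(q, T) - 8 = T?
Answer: 398/3 ≈ 132.67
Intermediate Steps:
Y(C, m) = -m/3 (Y(C, m) = m*(-1/3) = -m/3)
L(q, T) = 8 + T
O(E, s) = -4*s/3 (O(E, s) = -s/3 - s = -4*s/3)
(112 + L(-1, 10)) + O(7, -2) = (112 + (8 + 10)) - 4/3*(-2) = (112 + 18) + 8/3 = 130 + 8/3 = 398/3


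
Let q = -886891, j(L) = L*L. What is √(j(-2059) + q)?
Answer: 9*√41390 ≈ 1831.0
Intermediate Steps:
j(L) = L²
√(j(-2059) + q) = √((-2059)² - 886891) = √(4239481 - 886891) = √3352590 = 9*√41390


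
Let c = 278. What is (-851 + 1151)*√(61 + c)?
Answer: 300*√339 ≈ 5523.6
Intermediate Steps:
(-851 + 1151)*√(61 + c) = (-851 + 1151)*√(61 + 278) = 300*√339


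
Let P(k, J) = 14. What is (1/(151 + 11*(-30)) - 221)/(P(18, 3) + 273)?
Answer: -39560/51373 ≈ -0.77005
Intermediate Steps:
(1/(151 + 11*(-30)) - 221)/(P(18, 3) + 273) = (1/(151 + 11*(-30)) - 221)/(14 + 273) = (1/(151 - 330) - 221)/287 = (1/(-179) - 221)*(1/287) = (-1/179 - 221)*(1/287) = -39560/179*1/287 = -39560/51373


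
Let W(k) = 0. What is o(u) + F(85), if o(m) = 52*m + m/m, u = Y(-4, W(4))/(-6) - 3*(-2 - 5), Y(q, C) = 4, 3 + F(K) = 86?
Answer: 3424/3 ≈ 1141.3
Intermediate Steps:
F(K) = 83 (F(K) = -3 + 86 = 83)
u = 61/3 (u = 4/(-6) - 3*(-2 - 5) = 4*(-⅙) - 3*(-7) = -⅔ + 21 = 61/3 ≈ 20.333)
o(m) = 1 + 52*m (o(m) = 52*m + 1 = 1 + 52*m)
o(u) + F(85) = (1 + 52*(61/3)) + 83 = (1 + 3172/3) + 83 = 3175/3 + 83 = 3424/3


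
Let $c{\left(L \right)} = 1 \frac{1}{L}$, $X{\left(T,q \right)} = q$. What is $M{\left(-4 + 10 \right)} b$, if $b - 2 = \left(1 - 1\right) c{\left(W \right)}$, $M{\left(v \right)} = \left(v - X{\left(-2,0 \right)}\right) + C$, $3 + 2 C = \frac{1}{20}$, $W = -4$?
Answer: $\frac{181}{20} \approx 9.05$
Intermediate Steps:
$C = - \frac{59}{40}$ ($C = - \frac{3}{2} + \frac{1}{2 \cdot 20} = - \frac{3}{2} + \frac{1}{2} \cdot \frac{1}{20} = - \frac{3}{2} + \frac{1}{40} = - \frac{59}{40} \approx -1.475$)
$c{\left(L \right)} = \frac{1}{L}$
$M{\left(v \right)} = - \frac{59}{40} + v$ ($M{\left(v \right)} = \left(v - 0\right) - \frac{59}{40} = \left(v + 0\right) - \frac{59}{40} = v - \frac{59}{40} = - \frac{59}{40} + v$)
$b = 2$ ($b = 2 + \frac{1 - 1}{-4} = 2 + 0 \left(- \frac{1}{4}\right) = 2 + 0 = 2$)
$M{\left(-4 + 10 \right)} b = \left(- \frac{59}{40} + \left(-4 + 10\right)\right) 2 = \left(- \frac{59}{40} + 6\right) 2 = \frac{181}{40} \cdot 2 = \frac{181}{20}$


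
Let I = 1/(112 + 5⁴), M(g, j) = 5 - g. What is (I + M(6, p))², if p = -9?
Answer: 541696/543169 ≈ 0.99729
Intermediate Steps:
I = 1/737 (I = 1/(112 + 625) = 1/737 ≈ 0.0013569)
(I + M(6, p))² = (1/737 + (5 - 1*6))² = (1/737 + (5 - 6))² = (1/737 - 1)² = (-736/737)² = 541696/543169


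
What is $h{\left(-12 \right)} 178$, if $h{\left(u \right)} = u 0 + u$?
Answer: $-2136$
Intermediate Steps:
$h{\left(u \right)} = u$ ($h{\left(u \right)} = 0 + u = u$)
$h{\left(-12 \right)} 178 = \left(-12\right) 178 = -2136$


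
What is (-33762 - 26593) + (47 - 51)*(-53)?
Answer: -60143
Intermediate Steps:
(-33762 - 26593) + (47 - 51)*(-53) = -60355 - 4*(-53) = -60355 + 212 = -60143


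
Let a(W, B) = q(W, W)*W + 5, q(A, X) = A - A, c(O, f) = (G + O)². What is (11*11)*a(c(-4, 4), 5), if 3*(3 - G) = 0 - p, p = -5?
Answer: 605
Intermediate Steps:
G = 4/3 (G = 3 - (0 - 1*(-5))/3 = 3 - (0 + 5)/3 = 3 - ⅓*5 = 3 - 5/3 = 4/3 ≈ 1.3333)
c(O, f) = (4/3 + O)²
q(A, X) = 0
a(W, B) = 5 (a(W, B) = 0*W + 5 = 0 + 5 = 5)
(11*11)*a(c(-4, 4), 5) = (11*11)*5 = 121*5 = 605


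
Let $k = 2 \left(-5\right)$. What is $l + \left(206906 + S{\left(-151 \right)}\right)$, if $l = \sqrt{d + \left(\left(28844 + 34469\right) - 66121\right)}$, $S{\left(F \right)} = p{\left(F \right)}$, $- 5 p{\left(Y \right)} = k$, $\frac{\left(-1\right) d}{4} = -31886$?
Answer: $206908 + 8 \sqrt{1949} \approx 2.0726 \cdot 10^{5}$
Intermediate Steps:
$d = 127544$ ($d = \left(-4\right) \left(-31886\right) = 127544$)
$k = -10$
$p{\left(Y \right)} = 2$ ($p{\left(Y \right)} = \left(- \frac{1}{5}\right) \left(-10\right) = 2$)
$S{\left(F \right)} = 2$
$l = 8 \sqrt{1949}$ ($l = \sqrt{127544 + \left(\left(28844 + 34469\right) - 66121\right)} = \sqrt{127544 + \left(63313 - 66121\right)} = \sqrt{127544 - 2808} = \sqrt{124736} = 8 \sqrt{1949} \approx 353.18$)
$l + \left(206906 + S{\left(-151 \right)}\right) = 8 \sqrt{1949} + \left(206906 + 2\right) = 8 \sqrt{1949} + 206908 = 206908 + 8 \sqrt{1949}$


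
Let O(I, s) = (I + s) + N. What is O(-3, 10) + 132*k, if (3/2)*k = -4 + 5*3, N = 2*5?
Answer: 985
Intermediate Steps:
N = 10
k = 22/3 (k = 2*(-4 + 5*3)/3 = 2*(-4 + 15)/3 = (⅔)*11 = 22/3 ≈ 7.3333)
O(I, s) = 10 + I + s (O(I, s) = (I + s) + 10 = 10 + I + s)
O(-3, 10) + 132*k = (10 - 3 + 10) + 132*(22/3) = 17 + 968 = 985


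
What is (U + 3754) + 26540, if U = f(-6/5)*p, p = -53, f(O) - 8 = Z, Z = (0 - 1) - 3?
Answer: 30082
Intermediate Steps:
Z = -4 (Z = -1 - 3 = -4)
f(O) = 4 (f(O) = 8 - 4 = 4)
U = -212 (U = 4*(-53) = -212)
(U + 3754) + 26540 = (-212 + 3754) + 26540 = 3542 + 26540 = 30082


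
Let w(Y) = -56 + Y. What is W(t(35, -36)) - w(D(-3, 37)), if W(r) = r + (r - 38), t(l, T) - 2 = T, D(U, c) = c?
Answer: -87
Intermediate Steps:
t(l, T) = 2 + T
W(r) = -38 + 2*r (W(r) = r + (-38 + r) = -38 + 2*r)
W(t(35, -36)) - w(D(-3, 37)) = (-38 + 2*(2 - 36)) - (-56 + 37) = (-38 + 2*(-34)) - 1*(-19) = (-38 - 68) + 19 = -106 + 19 = -87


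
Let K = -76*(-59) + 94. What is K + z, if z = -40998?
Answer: -36420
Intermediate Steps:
K = 4578 (K = 4484 + 94 = 4578)
K + z = 4578 - 40998 = -36420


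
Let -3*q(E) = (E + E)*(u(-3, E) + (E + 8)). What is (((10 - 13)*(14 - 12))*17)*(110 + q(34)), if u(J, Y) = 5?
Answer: 97444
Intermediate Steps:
q(E) = -2*E*(13 + E)/3 (q(E) = -(E + E)*(5 + (E + 8))/3 = -2*E*(5 + (8 + E))/3 = -2*E*(13 + E)/3)
(((10 - 13)*(14 - 12))*17)*(110 + q(34)) = (((10 - 13)*(14 - 12))*17)*(110 - ⅔*34*(13 + 34)) = (-3*2*17)*(110 - ⅔*34*47) = (-6*17)*(110 - 3196/3) = -102*(-2866/3) = 97444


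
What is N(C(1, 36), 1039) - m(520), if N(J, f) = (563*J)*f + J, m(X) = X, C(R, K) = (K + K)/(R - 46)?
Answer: -4682264/5 ≈ -9.3645e+5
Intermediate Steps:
C(R, K) = 2*K/(-46 + R) (C(R, K) = (2*K)/(-46 + R) = 2*K/(-46 + R))
N(J, f) = J + 563*J*f (N(J, f) = 563*J*f + J = J + 563*J*f)
N(C(1, 36), 1039) - m(520) = (2*36/(-46 + 1))*(1 + 563*1039) - 1*520 = (2*36/(-45))*(1 + 584957) - 520 = (2*36*(-1/45))*584958 - 520 = -8/5*584958 - 520 = -4679664/5 - 520 = -4682264/5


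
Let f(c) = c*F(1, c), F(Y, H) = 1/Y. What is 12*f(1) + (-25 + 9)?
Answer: -4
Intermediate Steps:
f(c) = c (f(c) = c/1 = c*1 = c)
12*f(1) + (-25 + 9) = 12*1 + (-25 + 9) = 12 - 16 = -4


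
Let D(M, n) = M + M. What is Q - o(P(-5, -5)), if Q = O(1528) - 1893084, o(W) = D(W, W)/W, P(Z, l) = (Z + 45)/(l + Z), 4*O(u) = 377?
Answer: -7571967/4 ≈ -1.8930e+6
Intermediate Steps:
O(u) = 377/4 (O(u) = (1/4)*377 = 377/4)
P(Z, l) = (45 + Z)/(Z + l)
D(M, n) = 2*M
o(W) = 2 (o(W) = (2*W)/W = 2)
Q = -7571959/4 (Q = 377/4 - 1893084 = -7571959/4 ≈ -1.8930e+6)
Q - o(P(-5, -5)) = -7571959/4 - 1*2 = -7571959/4 - 2 = -7571967/4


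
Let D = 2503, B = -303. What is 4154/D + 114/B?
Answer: 324440/252803 ≈ 1.2834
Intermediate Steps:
4154/D + 114/B = 4154/2503 + 114/(-303) = 4154*(1/2503) + 114*(-1/303) = 4154/2503 - 38/101 = 324440/252803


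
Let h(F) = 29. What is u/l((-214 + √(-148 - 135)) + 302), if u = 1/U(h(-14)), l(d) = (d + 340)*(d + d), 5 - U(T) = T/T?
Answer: -I/(-299048*I + 4128*√283) ≈ 3.1729e-6 - 7.3679e-7*I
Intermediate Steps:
U(T) = 4 (U(T) = 5 - T/T = 5 - 1*1 = 5 - 1 = 4)
l(d) = 2*d*(340 + d) (l(d) = (340 + d)*(2*d) = 2*d*(340 + d))
u = ¼ (u = 1/4 = ¼ ≈ 0.25000)
u/l((-214 + √(-148 - 135)) + 302) = 1/(4*((2*((-214 + √(-148 - 135)) + 302)*(340 + ((-214 + √(-148 - 135)) + 302))))) = 1/(4*((2*((-214 + √(-283)) + 302)*(340 + ((-214 + √(-283)) + 302))))) = 1/(4*((2*((-214 + I*√283) + 302)*(340 + ((-214 + I*√283) + 302))))) = 1/(4*((2*(88 + I*√283)*(340 + (88 + I*√283))))) = 1/(4*((2*(88 + I*√283)*(428 + I*√283)))) = (1/(2*(88 + I*√283)*(428 + I*√283)))/4 = 1/(8*(88 + I*√283)*(428 + I*√283))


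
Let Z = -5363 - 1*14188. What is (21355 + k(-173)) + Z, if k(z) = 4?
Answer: 1808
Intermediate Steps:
Z = -19551 (Z = -5363 - 14188 = -19551)
(21355 + k(-173)) + Z = (21355 + 4) - 19551 = 21359 - 19551 = 1808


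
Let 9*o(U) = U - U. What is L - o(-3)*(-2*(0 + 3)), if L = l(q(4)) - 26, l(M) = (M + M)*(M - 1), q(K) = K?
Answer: -2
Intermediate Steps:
o(U) = 0 (o(U) = (U - U)/9 = (1/9)*0 = 0)
l(M) = 2*M*(-1 + M) (l(M) = (2*M)*(-1 + M) = 2*M*(-1 + M))
L = -2 (L = 2*4*(-1 + 4) - 26 = 2*4*3 - 26 = 24 - 26 = -2)
L - o(-3)*(-2*(0 + 3)) = -2 - 0*(-2*(0 + 3)) = -2 - 0*(-2*3) = -2 - 0*(-6) = -2 - 1*0 = -2 + 0 = -2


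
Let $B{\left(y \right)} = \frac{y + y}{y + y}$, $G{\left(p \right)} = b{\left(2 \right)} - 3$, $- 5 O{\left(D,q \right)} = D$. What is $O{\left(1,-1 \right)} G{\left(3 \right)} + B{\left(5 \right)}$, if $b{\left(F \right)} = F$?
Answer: $\frac{6}{5} \approx 1.2$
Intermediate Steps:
$O{\left(D,q \right)} = - \frac{D}{5}$
$G{\left(p \right)} = -1$ ($G{\left(p \right)} = 2 - 3 = -1$)
$B{\left(y \right)} = 1$ ($B{\left(y \right)} = \frac{2 y}{2 y} = 2 y \frac{1}{2 y} = 1$)
$O{\left(1,-1 \right)} G{\left(3 \right)} + B{\left(5 \right)} = \left(- \frac{1}{5}\right) 1 \left(-1\right) + 1 = \left(- \frac{1}{5}\right) \left(-1\right) + 1 = \frac{1}{5} + 1 = \frac{6}{5}$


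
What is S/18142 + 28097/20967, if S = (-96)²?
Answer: 351483823/190191657 ≈ 1.8481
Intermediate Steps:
S = 9216
S/18142 + 28097/20967 = 9216/18142 + 28097/20967 = 9216*(1/18142) + 28097*(1/20967) = 4608/9071 + 28097/20967 = 351483823/190191657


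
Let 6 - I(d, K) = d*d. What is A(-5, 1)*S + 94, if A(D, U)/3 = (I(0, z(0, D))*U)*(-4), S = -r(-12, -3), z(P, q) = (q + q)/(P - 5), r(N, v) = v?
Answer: -122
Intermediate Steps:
z(P, q) = 2*q/(-5 + P) (z(P, q) = (2*q)/(-5 + P) = 2*q/(-5 + P))
I(d, K) = 6 - d**2 (I(d, K) = 6 - d*d = 6 - d**2)
S = 3 (S = -1*(-3) = 3)
A(D, U) = -72*U (A(D, U) = 3*(((6 - 1*0**2)*U)*(-4)) = 3*(((6 - 1*0)*U)*(-4)) = 3*(((6 + 0)*U)*(-4)) = 3*((6*U)*(-4)) = 3*(-24*U) = -72*U)
A(-5, 1)*S + 94 = -72*1*3 + 94 = -72*3 + 94 = -216 + 94 = -122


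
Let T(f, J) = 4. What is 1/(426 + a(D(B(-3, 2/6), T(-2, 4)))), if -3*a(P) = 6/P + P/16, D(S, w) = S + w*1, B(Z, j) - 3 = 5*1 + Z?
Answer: 144/61285 ≈ 0.0023497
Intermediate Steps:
B(Z, j) = 8 + Z (B(Z, j) = 3 + (5*1 + Z) = 3 + (5 + Z) = 8 + Z)
D(S, w) = S + w
a(P) = -2/P - P/48 (a(P) = -(6/P + P/16)/3 = -2/P - P/48)
1/(426 + a(D(B(-3, 2/6), T(-2, 4)))) = 1/(426 + (-2/((8 - 3) + 4) - ((8 - 3) + 4)/48)) = 1/(426 + (-2/(5 + 4) - (5 + 4)/48)) = 1/(426 + (-2/9 - 1/48*9)) = 1/(426 + (-2*⅑ - 3/16)) = 1/(426 + (-2/9 - 3/16)) = 1/(426 - 59/144) = 1/(61285/144) = 144/61285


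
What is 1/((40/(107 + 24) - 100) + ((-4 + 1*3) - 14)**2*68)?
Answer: 131/1991240 ≈ 6.5788e-5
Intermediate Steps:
1/((40/(107 + 24) - 100) + ((-4 + 1*3) - 14)**2*68) = 1/((40/131 - 100) + ((-4 + 3) - 14)**2*68) = 1/(((1/131)*40 - 100) + (-1 - 14)**2*68) = 1/((40/131 - 100) + (-15)**2*68) = 1/(-13060/131 + 225*68) = 1/(-13060/131 + 15300) = 1/(1991240/131) = 131/1991240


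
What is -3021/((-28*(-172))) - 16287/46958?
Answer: -110149155/113074864 ≈ -0.97413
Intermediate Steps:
-3021/((-28*(-172))) - 16287/46958 = -3021/4816 - 16287*1/46958 = -3021*1/4816 - 16287/46958 = -3021/4816 - 16287/46958 = -110149155/113074864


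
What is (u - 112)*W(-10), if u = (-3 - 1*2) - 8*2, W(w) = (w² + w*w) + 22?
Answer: -29526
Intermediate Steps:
W(w) = 22 + 2*w² (W(w) = (w² + w²) + 22 = 2*w² + 22 = 22 + 2*w²)
u = -21 (u = (-3 - 2) - 16 = -5 - 16 = -21)
(u - 112)*W(-10) = (-21 - 112)*(22 + 2*(-10)²) = -133*(22 + 2*100) = -133*(22 + 200) = -133*222 = -29526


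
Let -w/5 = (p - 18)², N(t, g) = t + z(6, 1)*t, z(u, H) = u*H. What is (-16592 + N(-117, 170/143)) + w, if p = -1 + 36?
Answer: -18856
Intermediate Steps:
p = 35
z(u, H) = H*u
N(t, g) = 7*t (N(t, g) = t + (1*6)*t = t + 6*t = 7*t)
w = -1445 (w = -5*(35 - 18)² = -5*17² = -5*289 = -1445)
(-16592 + N(-117, 170/143)) + w = (-16592 + 7*(-117)) - 1445 = (-16592 - 819) - 1445 = -17411 - 1445 = -18856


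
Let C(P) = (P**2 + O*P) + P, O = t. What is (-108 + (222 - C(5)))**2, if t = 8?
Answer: 1936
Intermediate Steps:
O = 8
C(P) = P**2 + 9*P (C(P) = (P**2 + 8*P) + P = P**2 + 9*P)
(-108 + (222 - C(5)))**2 = (-108 + (222 - 5*(9 + 5)))**2 = (-108 + (222 - 5*14))**2 = (-108 + (222 - 1*70))**2 = (-108 + (222 - 70))**2 = (-108 + 152)**2 = 44**2 = 1936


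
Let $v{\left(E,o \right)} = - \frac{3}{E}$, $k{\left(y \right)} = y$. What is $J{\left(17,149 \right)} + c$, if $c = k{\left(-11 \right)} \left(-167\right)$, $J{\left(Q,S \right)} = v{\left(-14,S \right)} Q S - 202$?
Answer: $\frac{30489}{14} \approx 2177.8$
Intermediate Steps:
$J{\left(Q,S \right)} = -202 + \frac{3 Q S}{14}$ ($J{\left(Q,S \right)} = - \frac{3}{-14} Q S - 202 = \left(-3\right) \left(- \frac{1}{14}\right) Q S - 202 = \frac{3 Q}{14} S - 202 = \frac{3 Q S}{14} - 202 = -202 + \frac{3 Q S}{14}$)
$c = 1837$ ($c = \left(-11\right) \left(-167\right) = 1837$)
$J{\left(17,149 \right)} + c = \left(-202 + \frac{3}{14} \cdot 17 \cdot 149\right) + 1837 = \left(-202 + \frac{7599}{14}\right) + 1837 = \frac{4771}{14} + 1837 = \frac{30489}{14}$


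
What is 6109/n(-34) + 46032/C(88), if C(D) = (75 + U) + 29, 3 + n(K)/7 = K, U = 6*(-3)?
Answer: 5698457/11137 ≈ 511.67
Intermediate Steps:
U = -18
n(K) = -21 + 7*K
C(D) = 86 (C(D) = (75 - 18) + 29 = 57 + 29 = 86)
6109/n(-34) + 46032/C(88) = 6109/(-21 + 7*(-34)) + 46032/86 = 6109/(-21 - 238) + 46032*(1/86) = 6109/(-259) + 23016/43 = 6109*(-1/259) + 23016/43 = -6109/259 + 23016/43 = 5698457/11137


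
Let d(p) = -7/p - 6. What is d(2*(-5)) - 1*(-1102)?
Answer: 10967/10 ≈ 1096.7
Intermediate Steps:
d(p) = -6 - 7/p (d(p) = -7/p - 6 = -6 - 7/p)
d(2*(-5)) - 1*(-1102) = (-6 - 7/(2*(-5))) - 1*(-1102) = (-6 - 7/(-10)) + 1102 = (-6 - 7*(-⅒)) + 1102 = (-6 + 7/10) + 1102 = -53/10 + 1102 = 10967/10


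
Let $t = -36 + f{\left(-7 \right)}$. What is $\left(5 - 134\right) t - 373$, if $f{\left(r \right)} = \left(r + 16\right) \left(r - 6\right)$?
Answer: $19364$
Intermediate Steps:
$f{\left(r \right)} = \left(-6 + r\right) \left(16 + r\right)$ ($f{\left(r \right)} = \left(16 + r\right) \left(-6 + r\right) = \left(-6 + r\right) \left(16 + r\right)$)
$t = -153$ ($t = -36 + \left(-96 + \left(-7\right)^{2} + 10 \left(-7\right)\right) = -36 - 117 = -153$)
$\left(5 - 134\right) t - 373 = \left(5 - 134\right) \left(-153\right) - 373 = \left(-129\right) \left(-153\right) - 373 = 19737 - 373 = 19364$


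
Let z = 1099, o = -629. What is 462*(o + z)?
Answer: 217140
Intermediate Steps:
462*(o + z) = 462*(-629 + 1099) = 462*470 = 217140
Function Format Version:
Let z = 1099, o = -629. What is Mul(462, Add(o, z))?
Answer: 217140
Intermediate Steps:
Mul(462, Add(o, z)) = Mul(462, Add(-629, 1099)) = Mul(462, 470) = 217140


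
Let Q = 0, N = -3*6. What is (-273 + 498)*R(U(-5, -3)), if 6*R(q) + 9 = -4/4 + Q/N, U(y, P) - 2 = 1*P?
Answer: -375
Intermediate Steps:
U(y, P) = 2 + P (U(y, P) = 2 + 1*P = 2 + P)
N = -18
R(q) = -5/3 (R(q) = -3/2 + (-4/4 + 0/(-18))/6 = -3/2 + (-4*¼ + 0*(-1/18))/6 = -3/2 + (-1 + 0)/6 = -3/2 + (⅙)*(-1) = -3/2 - ⅙ = -5/3)
(-273 + 498)*R(U(-5, -3)) = (-273 + 498)*(-5/3) = 225*(-5/3) = -375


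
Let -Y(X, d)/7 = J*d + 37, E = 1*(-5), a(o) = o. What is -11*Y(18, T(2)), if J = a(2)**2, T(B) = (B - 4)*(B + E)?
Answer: 4697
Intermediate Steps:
E = -5
T(B) = (-5 + B)*(-4 + B) (T(B) = (B - 4)*(B - 5) = (-4 + B)*(-5 + B) = (-5 + B)*(-4 + B))
J = 4 (J = 2**2 = 4)
Y(X, d) = -259 - 28*d (Y(X, d) = -7*(4*d + 37) = -7*(37 + 4*d) = -259 - 28*d)
-11*Y(18, T(2)) = -11*(-259 - 28*(20 + 2**2 - 9*2)) = -11*(-259 - 28*(20 + 4 - 18)) = -11*(-259 - 28*6) = -11*(-259 - 168) = -11*(-427) = 4697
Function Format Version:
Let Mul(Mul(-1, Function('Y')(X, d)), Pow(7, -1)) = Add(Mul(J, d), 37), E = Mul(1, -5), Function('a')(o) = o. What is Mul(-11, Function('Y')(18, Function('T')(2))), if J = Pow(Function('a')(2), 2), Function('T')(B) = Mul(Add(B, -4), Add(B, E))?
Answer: 4697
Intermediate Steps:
E = -5
Function('T')(B) = Mul(Add(-5, B), Add(-4, B)) (Function('T')(B) = Mul(Add(B, -4), Add(B, -5)) = Mul(Add(-4, B), Add(-5, B)) = Mul(Add(-5, B), Add(-4, B)))
J = 4 (J = Pow(2, 2) = 4)
Function('Y')(X, d) = Add(-259, Mul(-28, d)) (Function('Y')(X, d) = Mul(-7, Add(Mul(4, d), 37)) = Mul(-7, Add(37, Mul(4, d))) = Add(-259, Mul(-28, d)))
Mul(-11, Function('Y')(18, Function('T')(2))) = Mul(-11, Add(-259, Mul(-28, Add(20, Pow(2, 2), Mul(-9, 2))))) = Mul(-11, Add(-259, Mul(-28, Add(20, 4, -18)))) = Mul(-11, Add(-259, Mul(-28, 6))) = Mul(-11, Add(-259, -168)) = Mul(-11, -427) = 4697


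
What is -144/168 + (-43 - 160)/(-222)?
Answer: 89/1554 ≈ 0.057272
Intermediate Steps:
-144/168 + (-43 - 160)/(-222) = -144*1/168 - 203*(-1/222) = -6/7 + 203/222 = 89/1554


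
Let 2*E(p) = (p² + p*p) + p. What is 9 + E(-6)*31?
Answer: 1032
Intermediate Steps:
E(p) = p² + p/2 (E(p) = ((p² + p*p) + p)/2 = ((p² + p²) + p)/2 = (2*p² + p)/2 = (p + 2*p²)/2 = p² + p/2)
9 + E(-6)*31 = 9 - 6*(½ - 6)*31 = 9 - 6*(-11/2)*31 = 9 + 33*31 = 9 + 1023 = 1032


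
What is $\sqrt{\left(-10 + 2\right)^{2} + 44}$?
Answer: $6 \sqrt{3} \approx 10.392$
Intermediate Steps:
$\sqrt{\left(-10 + 2\right)^{2} + 44} = \sqrt{\left(-8\right)^{2} + 44} = \sqrt{64 + 44} = \sqrt{108} = 6 \sqrt{3}$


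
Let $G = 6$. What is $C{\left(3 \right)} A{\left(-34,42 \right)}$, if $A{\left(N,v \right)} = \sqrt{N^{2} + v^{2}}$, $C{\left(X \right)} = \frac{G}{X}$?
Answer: $4 \sqrt{730} \approx 108.07$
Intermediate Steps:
$C{\left(X \right)} = \frac{6}{X}$
$C{\left(3 \right)} A{\left(-34,42 \right)} = \frac{6}{3} \sqrt{\left(-34\right)^{2} + 42^{2}} = 6 \cdot \frac{1}{3} \sqrt{1156 + 1764} = 2 \sqrt{2920} = 2 \cdot 2 \sqrt{730} = 4 \sqrt{730}$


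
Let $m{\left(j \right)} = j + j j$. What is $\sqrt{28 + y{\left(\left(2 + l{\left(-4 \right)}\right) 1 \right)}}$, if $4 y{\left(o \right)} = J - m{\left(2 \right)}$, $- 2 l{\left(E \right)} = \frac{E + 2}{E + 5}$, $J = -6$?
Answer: $5$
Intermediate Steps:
$m{\left(j \right)} = j + j^{2}$
$l{\left(E \right)} = - \frac{2 + E}{2 \left(5 + E\right)}$ ($l{\left(E \right)} = - \frac{\left(E + 2\right) \frac{1}{E + 5}}{2} = - \frac{\left(2 + E\right) \frac{1}{5 + E}}{2} = - \frac{\frac{1}{5 + E} \left(2 + E\right)}{2} = - \frac{2 + E}{2 \left(5 + E\right)}$)
$y{\left(o \right)} = -3$ ($y{\left(o \right)} = \frac{-6 - 2 \left(1 + 2\right)}{4} = \frac{-6 - 2 \cdot 3}{4} = \frac{-6 - 6}{4} = \frac{1}{4} \left(-12\right) = -3$)
$\sqrt{28 + y{\left(\left(2 + l{\left(-4 \right)}\right) 1 \right)}} = \sqrt{28 - 3} = \sqrt{25} = 5$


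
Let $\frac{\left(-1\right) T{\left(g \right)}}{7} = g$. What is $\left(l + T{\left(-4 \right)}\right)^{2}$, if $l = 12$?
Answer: $1600$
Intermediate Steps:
$T{\left(g \right)} = - 7 g$
$\left(l + T{\left(-4 \right)}\right)^{2} = \left(12 - -28\right)^{2} = \left(12 + 28\right)^{2} = 40^{2} = 1600$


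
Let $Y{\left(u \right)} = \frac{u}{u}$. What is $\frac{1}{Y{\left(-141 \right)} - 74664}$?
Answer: $- \frac{1}{74663} \approx -1.3394 \cdot 10^{-5}$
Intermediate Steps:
$Y{\left(u \right)} = 1$
$\frac{1}{Y{\left(-141 \right)} - 74664} = \frac{1}{1 - 74664} = \frac{1}{-74663} = - \frac{1}{74663}$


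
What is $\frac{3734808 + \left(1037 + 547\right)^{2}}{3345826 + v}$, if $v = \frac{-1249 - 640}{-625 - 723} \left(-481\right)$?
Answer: $\frac{8416728672}{4509264839} \approx 1.8665$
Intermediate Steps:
$v = - \frac{908609}{1348}$ ($v = - \frac{1889}{-1348} \left(-481\right) = \left(-1889\right) \left(- \frac{1}{1348}\right) \left(-481\right) = \frac{1889}{1348} \left(-481\right) = - \frac{908609}{1348} \approx -674.04$)
$\frac{3734808 + \left(1037 + 547\right)^{2}}{3345826 + v} = \frac{3734808 + \left(1037 + 547\right)^{2}}{3345826 - \frac{908609}{1348}} = \frac{3734808 + 1584^{2}}{\frac{4509264839}{1348}} = \left(3734808 + 2509056\right) \frac{1348}{4509264839} = 6243864 \cdot \frac{1348}{4509264839} = \frac{8416728672}{4509264839}$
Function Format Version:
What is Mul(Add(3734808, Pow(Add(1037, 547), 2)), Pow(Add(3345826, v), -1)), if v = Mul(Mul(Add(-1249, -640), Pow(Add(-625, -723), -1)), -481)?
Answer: Rational(8416728672, 4509264839) ≈ 1.8665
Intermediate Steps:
v = Rational(-908609, 1348) (v = Mul(Mul(-1889, Pow(-1348, -1)), -481) = Mul(Mul(-1889, Rational(-1, 1348)), -481) = Mul(Rational(1889, 1348), -481) = Rational(-908609, 1348) ≈ -674.04)
Mul(Add(3734808, Pow(Add(1037, 547), 2)), Pow(Add(3345826, v), -1)) = Mul(Add(3734808, Pow(Add(1037, 547), 2)), Pow(Add(3345826, Rational(-908609, 1348)), -1)) = Mul(Add(3734808, Pow(1584, 2)), Pow(Rational(4509264839, 1348), -1)) = Mul(Add(3734808, 2509056), Rational(1348, 4509264839)) = Mul(6243864, Rational(1348, 4509264839)) = Rational(8416728672, 4509264839)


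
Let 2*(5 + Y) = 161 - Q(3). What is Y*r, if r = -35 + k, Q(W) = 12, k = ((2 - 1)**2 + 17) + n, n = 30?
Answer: 1807/2 ≈ 903.50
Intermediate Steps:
k = 48 (k = ((2 - 1)**2 + 17) + 30 = (1**2 + 17) + 30 = (1 + 17) + 30 = 18 + 30 = 48)
Y = 139/2 (Y = -5 + (161 - 1*12)/2 = -5 + (161 - 12)/2 = -5 + (1/2)*149 = -5 + 149/2 = 139/2 ≈ 69.500)
r = 13 (r = -35 + 48 = 13)
Y*r = (139/2)*13 = 1807/2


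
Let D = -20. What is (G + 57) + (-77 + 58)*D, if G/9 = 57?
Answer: 950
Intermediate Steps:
G = 513 (G = 9*57 = 513)
(G + 57) + (-77 + 58)*D = (513 + 57) + (-77 + 58)*(-20) = 570 - 19*(-20) = 570 + 380 = 950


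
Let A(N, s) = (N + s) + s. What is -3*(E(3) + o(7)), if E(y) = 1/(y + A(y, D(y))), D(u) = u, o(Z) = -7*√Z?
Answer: -¼ + 21*√7 ≈ 55.311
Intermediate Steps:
A(N, s) = N + 2*s
E(y) = 1/(4*y) (E(y) = 1/(y + (y + 2*y)) = 1/(y + 3*y) = 1/(4*y))
-3*(E(3) + o(7)) = -3*((¼)/3 - 7*√7) = -3*((¼)*(⅓) - 7*√7) = -3*(1/12 - 7*√7) = -¼ + 21*√7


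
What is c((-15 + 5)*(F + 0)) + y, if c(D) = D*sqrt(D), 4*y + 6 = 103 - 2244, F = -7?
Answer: -2147/4 + 70*sqrt(70) ≈ 48.912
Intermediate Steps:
y = -2147/4 (y = -3/2 + (103 - 2244)/4 = -3/2 + (1/4)*(-2141) = -3/2 - 2141/4 = -2147/4 ≈ -536.75)
c(D) = D**(3/2)
c((-15 + 5)*(F + 0)) + y = ((-15 + 5)*(-7 + 0))**(3/2) - 2147/4 = (-10*(-7))**(3/2) - 2147/4 = 70**(3/2) - 2147/4 = 70*sqrt(70) - 2147/4 = -2147/4 + 70*sqrt(70)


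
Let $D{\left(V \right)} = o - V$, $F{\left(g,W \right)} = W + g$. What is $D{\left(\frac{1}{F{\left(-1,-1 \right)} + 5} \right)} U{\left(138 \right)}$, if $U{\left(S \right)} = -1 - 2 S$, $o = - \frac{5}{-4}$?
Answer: $- \frac{3047}{12} \approx -253.92$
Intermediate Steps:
$o = \frac{5}{4}$ ($o = \left(-5\right) \left(- \frac{1}{4}\right) = \frac{5}{4} \approx 1.25$)
$D{\left(V \right)} = \frac{5}{4} - V$
$D{\left(\frac{1}{F{\left(-1,-1 \right)} + 5} \right)} U{\left(138 \right)} = \left(\frac{5}{4} - \frac{1}{\left(-1 - 1\right) + 5}\right) \left(-1 - 276\right) = \left(\frac{5}{4} - \frac{1}{-2 + 5}\right) \left(-1 - 276\right) = \left(\frac{5}{4} - \frac{1}{3}\right) \left(-277\right) = \frac{11}{12} \left(-277\right) = - \frac{3047}{12}$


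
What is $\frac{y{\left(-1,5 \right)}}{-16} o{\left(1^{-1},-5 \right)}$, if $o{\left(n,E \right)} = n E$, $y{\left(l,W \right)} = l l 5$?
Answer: $\frac{25}{16} \approx 1.5625$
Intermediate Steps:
$y{\left(l,W \right)} = 5 l^{2}$ ($y{\left(l,W \right)} = l^{2} \cdot 5 = 5 l^{2}$)
$o{\left(n,E \right)} = E n$
$\frac{y{\left(-1,5 \right)}}{-16} o{\left(1^{-1},-5 \right)} = \frac{5 \left(-1\right)^{2}}{-16} \left(- \frac{5}{1}\right) = - \frac{5 \cdot 1}{16} \left(\left(-5\right) 1\right) = \left(- \frac{1}{16}\right) 5 \left(-5\right) = \left(- \frac{5}{16}\right) \left(-5\right) = \frac{25}{16}$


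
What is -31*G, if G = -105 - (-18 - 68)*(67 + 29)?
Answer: -252681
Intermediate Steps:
G = 8151 (G = -105 - (-86)*96 = -105 - 1*(-8256) = -105 + 8256 = 8151)
-31*G = -31*8151 = -252681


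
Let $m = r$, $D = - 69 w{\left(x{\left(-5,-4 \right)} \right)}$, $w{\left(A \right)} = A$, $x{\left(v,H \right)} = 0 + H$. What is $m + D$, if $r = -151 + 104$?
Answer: $229$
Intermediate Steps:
$x{\left(v,H \right)} = H$
$r = -47$
$D = 276$ ($D = \left(-69\right) \left(-4\right) = 276$)
$m = -47$
$m + D = -47 + 276 = 229$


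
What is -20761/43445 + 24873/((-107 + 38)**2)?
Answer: 327254788/68947215 ≈ 4.7465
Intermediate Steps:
-20761/43445 + 24873/((-107 + 38)**2) = -20761*1/43445 + 24873/((-69)**2) = -20761/43445 + 24873/4761 = -20761/43445 + 24873*(1/4761) = -20761/43445 + 8291/1587 = 327254788/68947215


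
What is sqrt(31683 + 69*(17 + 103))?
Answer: sqrt(39963) ≈ 199.91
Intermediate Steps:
sqrt(31683 + 69*(17 + 103)) = sqrt(31683 + 69*120) = sqrt(31683 + 8280) = sqrt(39963)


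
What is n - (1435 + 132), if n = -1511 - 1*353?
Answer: -3431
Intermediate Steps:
n = -1864 (n = -1511 - 353 = -1864)
n - (1435 + 132) = -1864 - (1435 + 132) = -1864 - 1*1567 = -1864 - 1567 = -3431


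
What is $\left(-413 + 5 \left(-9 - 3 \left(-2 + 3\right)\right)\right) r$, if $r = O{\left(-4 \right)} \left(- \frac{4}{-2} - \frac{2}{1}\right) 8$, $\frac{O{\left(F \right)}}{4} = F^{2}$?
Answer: $0$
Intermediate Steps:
$O{\left(F \right)} = 4 F^{2}$
$r = 0$ ($r = 4 \left(-4\right)^{2} \left(- \frac{4}{-2} - \frac{2}{1}\right) 8 = 4 \cdot 16 \left(\left(-4\right) \left(- \frac{1}{2}\right) - 2\right) 8 = 64 \left(2 - 2\right) 8 = 64 \cdot 0 \cdot 8 = 0 \cdot 8 = 0$)
$\left(-413 + 5 \left(-9 - 3 \left(-2 + 3\right)\right)\right) r = \left(-413 + 5 \left(-9 - 3 \left(-2 + 3\right)\right)\right) 0 = \left(-413 + 5 \left(-9 - 3\right)\right) 0 = \left(-413 + 5 \left(-12\right)\right) 0 = \left(-413 - 60\right) 0 = \left(-473\right) 0 = 0$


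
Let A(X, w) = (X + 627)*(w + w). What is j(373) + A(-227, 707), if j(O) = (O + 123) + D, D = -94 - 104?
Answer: 565898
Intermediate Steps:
A(X, w) = 2*w*(627 + X) (A(X, w) = (627 + X)*(2*w) = 2*w*(627 + X))
D = -198
j(O) = -75 + O (j(O) = (O + 123) - 198 = (123 + O) - 198 = -75 + O)
j(373) + A(-227, 707) = (-75 + 373) + 2*707*(627 - 227) = 298 + 2*707*400 = 298 + 565600 = 565898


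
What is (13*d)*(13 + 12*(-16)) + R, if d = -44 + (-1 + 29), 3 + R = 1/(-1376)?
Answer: 51227103/1376 ≈ 37229.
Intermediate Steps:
R = -4129/1376 (R = -3 + 1/(-1376) = -3 - 1/1376 = -4129/1376 ≈ -3.0007)
d = -16 (d = -44 + 28 = -16)
(13*d)*(13 + 12*(-16)) + R = (13*(-16))*(13 + 12*(-16)) - 4129/1376 = -208*(13 - 192) - 4129/1376 = -208*(-179) - 4129/1376 = 37232 - 4129/1376 = 51227103/1376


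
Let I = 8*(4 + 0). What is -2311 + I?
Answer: -2279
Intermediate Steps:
I = 32 (I = 8*4 = 32)
-2311 + I = -2311 + 32 = -2279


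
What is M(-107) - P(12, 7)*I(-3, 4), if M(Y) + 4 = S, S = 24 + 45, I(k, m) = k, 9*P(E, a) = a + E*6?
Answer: 274/3 ≈ 91.333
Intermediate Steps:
P(E, a) = a/9 + 2*E/3 (P(E, a) = (a + E*6)/9 = (a + 6*E)/9 = a/9 + 2*E/3)
S = 69
M(Y) = 65 (M(Y) = -4 + 69 = 65)
M(-107) - P(12, 7)*I(-3, 4) = 65 - ((⅑)*7 + (⅔)*12)*(-3) = 65 - (7/9 + 8)*(-3) = 65 - 79*(-3)/9 = 65 - 1*(-79/3) = 65 + 79/3 = 274/3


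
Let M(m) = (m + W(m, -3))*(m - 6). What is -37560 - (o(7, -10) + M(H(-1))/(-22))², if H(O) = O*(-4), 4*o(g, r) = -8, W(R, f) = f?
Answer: -4545201/121 ≈ -37564.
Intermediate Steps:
o(g, r) = -2 (o(g, r) = (¼)*(-8) = -2)
H(O) = -4*O
M(m) = (-6 + m)*(-3 + m) (M(m) = (m - 3)*(m - 6) = (-3 + m)*(-6 + m) = (-6 + m)*(-3 + m))
-37560 - (o(7, -10) + M(H(-1))/(-22))² = -37560 - (-2 + (18 + (-4*(-1))² - (-36)*(-1))/(-22))² = -37560 - (-2 + (18 + 4² - 9*4)*(-1/22))² = -37560 - (-2 + (18 + 16 - 36)*(-1/22))² = -37560 - (-2 - 2*(-1/22))² = -37560 - (-2 + 1/11)² = -37560 - (-21/11)² = -37560 - 1*441/121 = -37560 - 441/121 = -4545201/121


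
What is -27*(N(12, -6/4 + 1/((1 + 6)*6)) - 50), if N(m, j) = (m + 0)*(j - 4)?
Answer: 21870/7 ≈ 3124.3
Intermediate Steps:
N(m, j) = m*(-4 + j)
-27*(N(12, -6/4 + 1/((1 + 6)*6)) - 50) = -27*(12*(-4 + (-6/4 + 1/((1 + 6)*6))) - 50) = -27*(12*(-4 + (-6*¼ + (⅙)/7)) - 50) = -27*(12*(-4 + (-3/2 + (⅐)*(⅙))) - 50) = -27*(12*(-4 + (-3/2 + 1/42)) - 50) = -27*(12*(-4 - 31/21) - 50) = -27*(12*(-115/21) - 50) = -27*(-460/7 - 50) = -27*(-810/7) = 21870/7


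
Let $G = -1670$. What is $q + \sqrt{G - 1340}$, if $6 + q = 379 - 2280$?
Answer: $-1907 + i \sqrt{3010} \approx -1907.0 + 54.863 i$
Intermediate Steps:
$q = -1907$ ($q = -6 + \left(379 - 2280\right) = -6 - 1901 = -1907$)
$q + \sqrt{G - 1340} = -1907 + \sqrt{-1670 - 1340} = -1907 + \sqrt{-3010} = -1907 + i \sqrt{3010}$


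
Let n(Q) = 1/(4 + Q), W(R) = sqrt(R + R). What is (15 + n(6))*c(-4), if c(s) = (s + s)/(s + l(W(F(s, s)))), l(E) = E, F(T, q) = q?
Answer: 302/15 + 151*I*sqrt(2)/15 ≈ 20.133 + 14.236*I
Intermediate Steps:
W(R) = sqrt(2)*sqrt(R) (W(R) = sqrt(2*R) = sqrt(2)*sqrt(R))
c(s) = 2*s/(s + sqrt(2)*sqrt(s)) (c(s) = (s + s)/(s + sqrt(2)*sqrt(s)) = (2*s)/(s + sqrt(2)*sqrt(s)) = 2*s/(s + sqrt(2)*sqrt(s)))
(15 + n(6))*c(-4) = (15 + 1/(4 + 6))*(2*(-4)/(-4 + sqrt(2)*sqrt(-4))) = (15 + 1/10)*(2*(-4)/(-4 + sqrt(2)*(2*I))) = (15 + 1/10)*(2*(-4)/(-4 + 2*I*sqrt(2))) = 151*(-8/(-4 + 2*I*sqrt(2)))/10 = -604/(5*(-4 + 2*I*sqrt(2)))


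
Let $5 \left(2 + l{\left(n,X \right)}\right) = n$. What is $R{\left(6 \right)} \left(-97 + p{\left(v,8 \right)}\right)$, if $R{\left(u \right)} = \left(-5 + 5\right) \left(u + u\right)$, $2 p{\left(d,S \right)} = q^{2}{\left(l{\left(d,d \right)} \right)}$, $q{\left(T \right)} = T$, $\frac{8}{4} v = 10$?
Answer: $0$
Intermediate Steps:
$v = 5$ ($v = \frac{1}{2} \cdot 10 = 5$)
$l{\left(n,X \right)} = -2 + \frac{n}{5}$
$p{\left(d,S \right)} = \frac{\left(-2 + \frac{d}{5}\right)^{2}}{2}$
$R{\left(u \right)} = 0$ ($R{\left(u \right)} = 0 \cdot 2 u = 0$)
$R{\left(6 \right)} \left(-97 + p{\left(v,8 \right)}\right) = 0 \left(-97 + \frac{\left(-10 + 5\right)^{2}}{50}\right) = 0 \left(-97 + \frac{\left(-5\right)^{2}}{50}\right) = 0 \left(-97 + \frac{1}{50} \cdot 25\right) = 0 \left(-97 + \frac{1}{2}\right) = 0 \left(- \frac{193}{2}\right) = 0$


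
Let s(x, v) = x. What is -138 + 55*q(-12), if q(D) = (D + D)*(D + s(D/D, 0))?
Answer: 14382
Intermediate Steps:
q(D) = 2*D*(1 + D) (q(D) = (D + D)*(D + D/D) = (2*D)*(D + 1) = (2*D)*(1 + D) = 2*D*(1 + D))
-138 + 55*q(-12) = -138 + 55*(2*(-12)*(1 - 12)) = -138 + 55*(2*(-12)*(-11)) = -138 + 55*264 = -138 + 14520 = 14382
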